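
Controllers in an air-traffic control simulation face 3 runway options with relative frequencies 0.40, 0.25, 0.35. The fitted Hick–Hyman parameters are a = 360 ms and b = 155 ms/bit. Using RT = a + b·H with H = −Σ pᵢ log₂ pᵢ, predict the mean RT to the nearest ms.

Entropy contributions −pᵢ log₂ pᵢ: 0.5288, 0.5000, 0.5301; sum H = 1.5589 bits.
RT = a + bH = 360 + 155·1.5589 = 601.63 ms.

602 ms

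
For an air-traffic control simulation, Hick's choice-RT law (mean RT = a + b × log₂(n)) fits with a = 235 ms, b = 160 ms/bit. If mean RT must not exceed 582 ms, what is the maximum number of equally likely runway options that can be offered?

Information budget: (582 − 235)/160 = 2.1688 bits, so n ≤ 2^2.1688 = 4.496 → at most 4.

4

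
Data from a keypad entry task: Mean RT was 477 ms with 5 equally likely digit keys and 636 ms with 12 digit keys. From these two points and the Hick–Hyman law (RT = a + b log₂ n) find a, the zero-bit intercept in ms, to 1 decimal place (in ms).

b = (RT₂ − RT₁)/(log₂ n₂ − log₂ n₁) = (636 − 477)/(3.5850 − 2.3219) = 125.887 ms/bit.
Intercept: a = 477 − 125.887·log₂(5) = 184.699 ms.

184.7 ms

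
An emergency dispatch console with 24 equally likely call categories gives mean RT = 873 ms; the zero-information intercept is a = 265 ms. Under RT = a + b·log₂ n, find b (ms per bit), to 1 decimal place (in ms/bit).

24 alternatives carry log₂ 24 = 4.5850 bits; the choice cost is 873 − 265 = 608 ms, so b = 608/4.5850 = 132.607 ms/bit.

132.6 ms/bit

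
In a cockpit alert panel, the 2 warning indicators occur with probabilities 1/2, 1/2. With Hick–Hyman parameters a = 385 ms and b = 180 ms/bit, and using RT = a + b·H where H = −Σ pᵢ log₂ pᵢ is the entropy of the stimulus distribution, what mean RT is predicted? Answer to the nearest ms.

H = −Σ pᵢ log₂ pᵢ = 0.5·1 + 0.5·1 = 1.000 bits.
RT = 385 + 180 × 1.000 = 565.00 ms.

565 ms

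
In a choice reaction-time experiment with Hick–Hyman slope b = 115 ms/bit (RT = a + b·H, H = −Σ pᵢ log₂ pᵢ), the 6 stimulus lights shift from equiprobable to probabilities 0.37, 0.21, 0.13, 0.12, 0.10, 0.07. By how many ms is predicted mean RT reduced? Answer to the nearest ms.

27 ms

The RT saving is b·ΔH. Equiprobable H₀ = log₂(6) = 2.5850 bits; with the given probabilities H = 2.3540 bits.
b·(H₀ − H) = 115 × (2.5850 − 2.3540) = 26.56 ms.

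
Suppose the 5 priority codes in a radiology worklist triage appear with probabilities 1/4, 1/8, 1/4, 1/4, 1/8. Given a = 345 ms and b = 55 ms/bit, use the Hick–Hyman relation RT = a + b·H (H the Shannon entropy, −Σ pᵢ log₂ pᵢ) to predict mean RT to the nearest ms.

H = −Σ pᵢ log₂ pᵢ = 0.25·2 + 0.125·3 + 0.25·2 + 0.25·2 + 0.125·3 = 2.250 bits.
RT = 345 + 55 × 2.250 = 468.75 ms.

469 ms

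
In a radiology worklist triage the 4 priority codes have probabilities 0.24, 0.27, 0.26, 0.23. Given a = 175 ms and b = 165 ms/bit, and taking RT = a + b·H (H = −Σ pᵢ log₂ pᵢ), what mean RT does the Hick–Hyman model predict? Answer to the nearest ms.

505 ms

H = 0.24·log₂(1/0.24) + 0.27·log₂(1/0.27) + 0.26·log₂(1/0.26) + 0.23·log₂(1/0.23) = 1.9971 bits.
RT = 175 + 165 × 1.9971 = 504.52 ms.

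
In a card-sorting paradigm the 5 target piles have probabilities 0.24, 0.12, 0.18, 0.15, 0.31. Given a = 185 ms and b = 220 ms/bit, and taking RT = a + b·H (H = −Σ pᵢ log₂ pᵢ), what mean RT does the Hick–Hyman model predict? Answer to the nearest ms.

678 ms

Entropy contributions −pᵢ log₂ pᵢ: 0.4941, 0.3671, 0.4453, 0.4105, 0.5238; sum H = 2.2408 bits.
RT = a + bH = 185 + 220·2.2408 = 677.99 ms.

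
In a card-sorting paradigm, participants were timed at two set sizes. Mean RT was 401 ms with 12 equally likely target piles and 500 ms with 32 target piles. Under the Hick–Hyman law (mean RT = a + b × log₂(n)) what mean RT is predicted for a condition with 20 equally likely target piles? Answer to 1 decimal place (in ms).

452.6 ms

Fit slope and intercept:
  b = (500 − 401) / (log₂ 32 − log₂ 12) = 99 / (5 − 3.5850) = 69.963 ms/bit
  a = 401 − 69.963 × 3.5850 = 150.186 ms
Then RT(20) = 150.186 + 69.963 × log₂ 20 = 150.186 + 69.963 × 4.3219 ≈ 452.560 ms.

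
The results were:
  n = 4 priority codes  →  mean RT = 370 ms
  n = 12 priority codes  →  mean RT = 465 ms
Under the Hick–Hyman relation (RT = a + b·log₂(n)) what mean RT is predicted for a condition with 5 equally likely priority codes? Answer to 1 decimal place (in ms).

389.3 ms

RT is linear in log₂ n, so two points fix the line:
  b = (465 − 370) / (log₂ 12 − log₂ 4) = 95 / (3.5850 − 2) = 59.938 ms/bit
  a = 370 − 59.938 × 2 = 250.123 ms
Then RT(5) = 250.123 + 59.938 × log₂ 5 = 250.123 + 59.938 × 2.3219 ≈ 389.296 ms.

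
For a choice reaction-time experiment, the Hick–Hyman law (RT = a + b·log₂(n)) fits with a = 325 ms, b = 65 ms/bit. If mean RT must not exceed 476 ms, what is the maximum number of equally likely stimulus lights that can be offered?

5

Set 325 + 65·log₂ n ≤ 476 → log₂ n ≤ (476 − 325)/65 = 2.3231.
So n ≤ 2^2.3231 = 5.004; the largest integer n is 5.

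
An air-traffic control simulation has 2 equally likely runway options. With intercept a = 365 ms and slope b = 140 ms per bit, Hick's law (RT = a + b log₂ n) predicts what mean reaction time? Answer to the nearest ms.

log₂(2) = 1 bits, so RT = 365 + 140 × 1 ≈ 505.000 ms.

505 ms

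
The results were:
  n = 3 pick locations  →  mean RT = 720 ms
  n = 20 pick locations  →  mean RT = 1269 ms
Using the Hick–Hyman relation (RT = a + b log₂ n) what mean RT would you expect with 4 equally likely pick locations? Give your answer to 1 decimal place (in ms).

With log₂ n on the abscissa the relation is linear; from the two conditions:
  b = (1269 − 720) / (log₂ 20 − log₂ 3) = 549 / (4.3219 − 1.5850) = 200.587 ms/bit
  a = 720 − 200.587 × 1.5850 = 402.077 ms
Then RT(4) = 402.077 + 200.587 × log₂ 4 = 402.077 + 200.587 × 2 ≈ 803.251 ms.

803.3 ms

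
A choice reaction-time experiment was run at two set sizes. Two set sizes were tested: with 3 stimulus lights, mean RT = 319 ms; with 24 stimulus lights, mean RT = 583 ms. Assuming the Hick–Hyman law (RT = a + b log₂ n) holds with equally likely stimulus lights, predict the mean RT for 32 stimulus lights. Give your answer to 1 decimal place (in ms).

Solve the two-equation system in a and b:
  b = (583 − 319) / (log₂ 24 − log₂ 3) = 264 / (4.5850 − 1.5850) = 88.000 ms/bit
  a = 319 − 88.000 × 1.5850 = 179.523 ms
Then RT(32) = 179.523 + 88.000 × log₂ 32 = 179.523 + 88.000 × 5 ≈ 619.523 ms.

619.5 ms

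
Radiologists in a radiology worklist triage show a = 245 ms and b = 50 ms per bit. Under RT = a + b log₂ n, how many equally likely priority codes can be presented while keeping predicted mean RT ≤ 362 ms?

Information budget: (362 − 245)/50 = 2.3400 bits, so n ≤ 2^2.3400 = 5.063 → at most 5.

5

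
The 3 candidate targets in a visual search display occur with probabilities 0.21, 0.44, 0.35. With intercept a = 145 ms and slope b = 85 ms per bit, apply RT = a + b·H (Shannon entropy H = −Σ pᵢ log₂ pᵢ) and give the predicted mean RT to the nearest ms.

H = 0.21·log₂(1/0.21) + 0.44·log₂(1/0.44) + 0.35·log₂(1/0.35) = 1.5241 bits.
RT = 145 + 85 × 1.5241 = 274.55 ms.

275 ms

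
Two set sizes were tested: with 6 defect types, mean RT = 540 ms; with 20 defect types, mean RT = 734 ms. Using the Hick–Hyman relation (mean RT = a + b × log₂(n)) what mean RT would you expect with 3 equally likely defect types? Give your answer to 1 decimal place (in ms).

428.3 ms

RT is linear in log₂ n, so two points fix the line:
  b = (734 − 540) / (log₂ 20 − log₂ 6) = 194 / (4.3219 − 2.5850) = 111.689 ms/bit
  a = 540 − 111.689 × 2.5850 = 251.288 ms
Then RT(3) = 251.288 + 111.689 × log₂ 3 = 251.288 + 111.689 × 1.5850 ≈ 428.311 ms.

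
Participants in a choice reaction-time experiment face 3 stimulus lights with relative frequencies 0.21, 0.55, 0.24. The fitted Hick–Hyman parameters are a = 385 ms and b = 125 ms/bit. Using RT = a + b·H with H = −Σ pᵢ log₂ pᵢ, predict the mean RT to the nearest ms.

H = 0.21·log₂(1/0.21) + 0.55·log₂(1/0.55) + 0.24·log₂(1/0.24) = 1.4413 bits.
RT = 385 + 125 × 1.4413 = 565.17 ms.

565 ms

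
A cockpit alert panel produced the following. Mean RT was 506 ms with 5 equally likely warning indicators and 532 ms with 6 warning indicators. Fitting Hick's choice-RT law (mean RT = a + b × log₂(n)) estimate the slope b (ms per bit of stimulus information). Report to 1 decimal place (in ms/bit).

Slope: b = (532 − 506) / (log₂ 6 − log₂ 5) = 26/0.2630 = 98.846 ms/bit.

98.8 ms/bit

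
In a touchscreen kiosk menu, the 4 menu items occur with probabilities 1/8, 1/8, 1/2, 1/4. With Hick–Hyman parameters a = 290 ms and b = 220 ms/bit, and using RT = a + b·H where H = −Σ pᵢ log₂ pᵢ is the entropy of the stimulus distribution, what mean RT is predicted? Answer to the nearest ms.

Each term −pᵢ log₂ pᵢ: 0.125·3 + 0.125·3 + 0.5·1 + 0.25·2; summed, H = 1.750 bits.
Mean RT = a + bH = 290 + 220·1.750 = 675.00 ms.

675 ms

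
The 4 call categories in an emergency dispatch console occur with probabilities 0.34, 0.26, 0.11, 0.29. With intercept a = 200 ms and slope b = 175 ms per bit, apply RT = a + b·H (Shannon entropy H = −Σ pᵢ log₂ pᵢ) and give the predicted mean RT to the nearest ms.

Entropy contributions −pᵢ log₂ pᵢ: 0.5292, 0.5053, 0.3503, 0.5179; sum H = 1.9027 bits.
RT = a + bH = 200 + 175·1.9027 = 532.96 ms.

533 ms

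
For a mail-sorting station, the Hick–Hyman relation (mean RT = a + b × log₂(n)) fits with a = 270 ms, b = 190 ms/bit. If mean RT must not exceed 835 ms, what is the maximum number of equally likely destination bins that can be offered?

7

190·log₂ n ≤ 835 − 270 = 565, giving log₂ n ≤ 2.9737 and n ≤ 7.855. The largest whole number is 7.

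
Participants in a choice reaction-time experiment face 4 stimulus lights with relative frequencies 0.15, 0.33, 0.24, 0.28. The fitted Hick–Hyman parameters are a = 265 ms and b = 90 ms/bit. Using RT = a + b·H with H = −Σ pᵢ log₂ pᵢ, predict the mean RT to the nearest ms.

Entropy contributions −pᵢ log₂ pᵢ: 0.4105, 0.5278, 0.4941, 0.5142; sum H = 1.9467 bits.
RT = a + bH = 265 + 90·1.9467 = 440.20 ms.

440 ms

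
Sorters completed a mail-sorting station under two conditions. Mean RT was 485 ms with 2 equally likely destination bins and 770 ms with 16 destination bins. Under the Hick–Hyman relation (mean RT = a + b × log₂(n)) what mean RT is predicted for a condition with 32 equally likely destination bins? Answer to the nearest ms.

Fit slope and intercept:
  b = (770 − 485) / (log₂ 16 − log₂ 2) = 285 / (4 − 1) = 95 ms/bit
  a = 485 − 95 × 1 = 390 ms
Then RT(32) = 390 + 95 × log₂ 32 = 390 + 95 × 5 ≈ 865.000 ms.

865 ms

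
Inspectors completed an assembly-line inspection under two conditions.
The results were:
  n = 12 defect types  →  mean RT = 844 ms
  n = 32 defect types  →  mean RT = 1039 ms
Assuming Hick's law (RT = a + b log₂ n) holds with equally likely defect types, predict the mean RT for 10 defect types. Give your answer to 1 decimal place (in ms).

With log₂ n on the abscissa the relation is linear; from the two conditions:
  b = (1039 − 844) / (log₂ 32 − log₂ 12) = 195 / (5 − 3.5850) = 137.806 ms/bit
  a = 844 − 137.806 × 3.5850 = 349.972 ms
Then RT(10) = 349.972 + 137.806 × log₂ 10 = 349.972 + 137.806 × 3.3219 ≈ 807.752 ms.

807.8 ms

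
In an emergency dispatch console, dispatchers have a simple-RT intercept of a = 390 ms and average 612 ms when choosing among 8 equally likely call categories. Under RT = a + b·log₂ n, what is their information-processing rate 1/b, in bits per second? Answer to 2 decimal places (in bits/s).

13.51 bits/s

b = (612 − 390)/log₂ 8 = 222/3 = 74.000 ms per bit = 0.07400 s/bit; the reciprocal is 13.514 bits/s.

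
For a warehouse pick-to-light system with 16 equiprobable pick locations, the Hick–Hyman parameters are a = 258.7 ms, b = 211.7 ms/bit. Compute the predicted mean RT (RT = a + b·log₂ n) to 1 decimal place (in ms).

1105.5 ms

log₂(16) = 4 bits, so RT = 258.7 + 211.7 × 4 ≈ 1105.500 ms.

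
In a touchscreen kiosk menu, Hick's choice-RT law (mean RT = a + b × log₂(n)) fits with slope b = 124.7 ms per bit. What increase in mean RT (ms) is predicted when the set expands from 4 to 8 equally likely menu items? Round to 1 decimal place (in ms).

124.7 ms

The intercept a cancels: ΔRT = b·(log₂ n₂ − log₂ n₁) = b·log₂(n₂/n₁).
log₂(8) − log₂(4) = log₂(8/4) = log₂(2) = 1.
ΔRT = 124.7 × 1.0000 = 124.700 ms.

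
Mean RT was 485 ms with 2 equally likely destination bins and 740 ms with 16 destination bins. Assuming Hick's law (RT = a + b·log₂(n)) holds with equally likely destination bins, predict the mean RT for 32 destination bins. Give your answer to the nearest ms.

Fit slope and intercept:
  b = (740 − 485) / (log₂ 16 − log₂ 2) = 255 / (4 − 1) = 85 ms/bit
  a = 485 − 85 × 1 = 400 ms
Then RT(32) = 400 + 85 × log₂ 32 = 400 + 85 × 5 ≈ 825.000 ms.

825 ms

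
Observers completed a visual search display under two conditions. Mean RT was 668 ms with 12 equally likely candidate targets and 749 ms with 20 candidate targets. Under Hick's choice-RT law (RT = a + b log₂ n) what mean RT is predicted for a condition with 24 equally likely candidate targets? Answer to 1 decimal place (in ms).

With log₂ n on the abscissa the relation is linear; from the two conditions:
  b = (749 − 668) / (log₂ 20 − log₂ 12) = 81 / (4.3219 − 3.5850) = 109.910 ms/bit
  a = 668 − 109.910 × 3.5850 = 273.976 ms
Then RT(24) = 273.976 + 109.910 × log₂ 24 = 273.976 + 109.910 × 4.5850 ≈ 777.910 ms.

777.9 ms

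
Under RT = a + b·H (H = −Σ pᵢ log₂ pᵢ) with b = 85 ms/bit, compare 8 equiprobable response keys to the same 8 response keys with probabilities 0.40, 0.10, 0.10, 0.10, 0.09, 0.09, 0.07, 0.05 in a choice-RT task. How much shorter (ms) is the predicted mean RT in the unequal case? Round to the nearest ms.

31 ms

The RT saving is b·ΔH. Equiprobable H₀ = log₂(8) = 3.0000 bits; with the given probabilities H = 2.6353 bits.
b·(H₀ − H) = 85 × (3.0000 − 2.6353) = 31.00 ms.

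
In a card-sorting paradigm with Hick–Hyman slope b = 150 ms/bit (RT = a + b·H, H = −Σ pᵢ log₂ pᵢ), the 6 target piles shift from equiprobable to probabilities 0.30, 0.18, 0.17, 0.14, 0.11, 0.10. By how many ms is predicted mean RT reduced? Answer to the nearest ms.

16 ms

The RT saving is b·ΔH. Equiprobable H₀ = log₂(6) = 2.5850 bits; with the given probabilities H = 2.4806 bits.
b·(H₀ − H) = 150 × (2.5850 − 2.4806) = 15.66 ms.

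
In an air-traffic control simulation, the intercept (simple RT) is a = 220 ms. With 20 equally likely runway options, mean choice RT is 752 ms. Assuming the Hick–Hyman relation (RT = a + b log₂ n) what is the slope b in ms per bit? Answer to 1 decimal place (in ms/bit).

b = (752 − 220) / log₂(20) = 532 / 4.3219 = 123.093 ms/bit.

123.1 ms/bit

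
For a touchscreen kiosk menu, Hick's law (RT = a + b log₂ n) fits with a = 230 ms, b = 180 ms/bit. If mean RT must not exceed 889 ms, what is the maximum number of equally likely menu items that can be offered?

Information budget: (889 − 230)/180 = 3.6611 bits, so n ≤ 2^3.6611 = 12.650 → at most 12.

12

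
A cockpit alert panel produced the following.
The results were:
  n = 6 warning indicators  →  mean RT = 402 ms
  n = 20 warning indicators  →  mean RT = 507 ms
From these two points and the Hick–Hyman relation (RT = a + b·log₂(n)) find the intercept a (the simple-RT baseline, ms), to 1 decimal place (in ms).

245.7 ms

The slope on a log₂ axis is (507 − 402) / (4.3219 − 2.5850) = 60.450 ms/bit.
Intercept: a = 402 − 60.450·log₂(6) = 245.738 ms.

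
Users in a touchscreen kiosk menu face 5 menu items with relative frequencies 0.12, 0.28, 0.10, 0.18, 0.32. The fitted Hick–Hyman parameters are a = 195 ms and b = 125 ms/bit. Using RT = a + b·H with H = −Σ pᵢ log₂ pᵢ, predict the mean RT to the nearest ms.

Entropy contributions −pᵢ log₂ pᵢ: 0.3671, 0.5142, 0.3322, 0.4453, 0.5260; sum H = 2.1848 bits.
RT = a + bH = 195 + 125·2.1848 = 468.10 ms.

468 ms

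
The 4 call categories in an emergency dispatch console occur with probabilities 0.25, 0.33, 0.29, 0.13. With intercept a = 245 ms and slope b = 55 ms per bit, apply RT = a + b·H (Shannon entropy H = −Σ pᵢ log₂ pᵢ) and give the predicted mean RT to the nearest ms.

351 ms

Entropy contributions −pᵢ log₂ pᵢ: 0.5000, 0.5278, 0.5179, 0.3826; sum H = 1.9284 bits.
RT = a + bH = 245 + 55·1.9284 = 351.06 ms.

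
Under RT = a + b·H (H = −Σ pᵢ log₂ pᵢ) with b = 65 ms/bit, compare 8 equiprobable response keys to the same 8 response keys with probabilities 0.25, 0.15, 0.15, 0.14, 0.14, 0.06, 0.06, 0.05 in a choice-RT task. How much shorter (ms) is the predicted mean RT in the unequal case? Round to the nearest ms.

12 ms

Equiprobable entropy H₀ = log₂ 8 = 3.0000 bits.
Skewed entropy H = −Σ pᵢ log₂ pᵢ = 2.8185 bits.
ΔRT = b·(H₀ − H) = 65 × 0.1815 = 11.80 ms.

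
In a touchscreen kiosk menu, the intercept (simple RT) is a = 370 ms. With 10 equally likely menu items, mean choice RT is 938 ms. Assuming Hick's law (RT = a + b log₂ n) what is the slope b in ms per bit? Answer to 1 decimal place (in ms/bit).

b = (938 − 370) / log₂(10) = 568 / 3.3219 = 170.985 ms/bit.

171.0 ms/bit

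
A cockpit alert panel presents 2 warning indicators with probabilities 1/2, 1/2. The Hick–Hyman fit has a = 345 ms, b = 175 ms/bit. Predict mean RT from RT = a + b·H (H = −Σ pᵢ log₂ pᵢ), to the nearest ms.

520 ms

H = −Σ pᵢ log₂ pᵢ = 0.5·1 + 0.5·1 = 1.000 bits.
RT = 345 + 175 × 1.000 = 520.00 ms.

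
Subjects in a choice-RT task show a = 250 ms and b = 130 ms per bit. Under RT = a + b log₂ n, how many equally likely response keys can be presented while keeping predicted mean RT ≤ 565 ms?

5

130·log₂ n ≤ 565 − 250 = 315, giving log₂ n ≤ 2.4231 and n ≤ 5.363. The largest whole number is 5.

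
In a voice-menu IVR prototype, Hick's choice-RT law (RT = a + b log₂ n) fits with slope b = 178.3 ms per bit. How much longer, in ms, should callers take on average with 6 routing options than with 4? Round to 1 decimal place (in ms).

Only the slope matters, since a is common to both: ΔRT = b·log₂(n₂/n₁).
log₂(6) − log₂(4) = 2.5850 − 2 = 0.5850.
ΔRT = 178.3 × 0.5850 = 104.299 ms.

104.3 ms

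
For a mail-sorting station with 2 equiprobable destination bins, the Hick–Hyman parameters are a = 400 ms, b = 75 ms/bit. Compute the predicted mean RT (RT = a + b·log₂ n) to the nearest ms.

log₂(2) = 1 bits, so RT = 400 + 75 × 1 ≈ 475.000 ms.

475 ms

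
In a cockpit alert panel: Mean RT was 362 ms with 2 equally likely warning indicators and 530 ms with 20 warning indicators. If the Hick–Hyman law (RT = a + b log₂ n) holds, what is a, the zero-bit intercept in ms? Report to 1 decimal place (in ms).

311.4 ms

The slope on a log₂ axis is (530 − 362) / (4.3219 − 1) = 50.573 ms/bit.
Intercept: a = 362 − 50.573·log₂(2) = 311.427 ms.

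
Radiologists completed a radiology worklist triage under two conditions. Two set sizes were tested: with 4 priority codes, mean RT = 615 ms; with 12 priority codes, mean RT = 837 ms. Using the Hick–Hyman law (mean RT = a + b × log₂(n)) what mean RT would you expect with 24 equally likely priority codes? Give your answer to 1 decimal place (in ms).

RT is linear in log₂ n, so two points fix the line:
  b = (837 − 615) / (log₂ 12 − log₂ 4) = 222 / (3.5850 − 2) = 140.066 ms/bit
  a = 615 − 140.066 × 2 = 334.867 ms
Then RT(24) = 334.867 + 140.066 × log₂ 24 = 334.867 + 140.066 × 4.5850 ≈ 977.066 ms.

977.1 ms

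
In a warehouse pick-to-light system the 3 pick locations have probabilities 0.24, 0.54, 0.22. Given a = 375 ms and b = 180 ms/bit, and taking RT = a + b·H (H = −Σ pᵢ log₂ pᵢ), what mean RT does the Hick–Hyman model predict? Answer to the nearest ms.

H = 0.24·log₂(1/0.24) + 0.54·log₂(1/0.54) + 0.22·log₂(1/0.22) = 1.4548 bits.
RT = 375 + 180 × 1.4548 = 636.86 ms.

637 ms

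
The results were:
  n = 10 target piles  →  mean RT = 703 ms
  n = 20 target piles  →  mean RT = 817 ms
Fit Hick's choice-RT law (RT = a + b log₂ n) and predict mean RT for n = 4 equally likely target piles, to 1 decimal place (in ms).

Solve the two-equation system in a and b:
  b = (817 − 703) / (log₂ 20 − log₂ 10) = 114 / (4.3219 − 3.3219) = 114.000 ms/bit
  a = 703 − 114.000 × 3.3219 = 324.300 ms
Then RT(4) = 324.300 + 114.000 × log₂ 4 = 324.300 + 114.000 × 2 ≈ 552.300 ms.

552.3 ms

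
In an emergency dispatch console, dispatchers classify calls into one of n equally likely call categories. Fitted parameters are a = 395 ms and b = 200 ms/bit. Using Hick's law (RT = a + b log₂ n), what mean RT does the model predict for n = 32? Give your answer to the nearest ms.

1395 ms

log₂(32) = 5 bits, so RT = 395 + 200 × 5 ≈ 1395.000 ms.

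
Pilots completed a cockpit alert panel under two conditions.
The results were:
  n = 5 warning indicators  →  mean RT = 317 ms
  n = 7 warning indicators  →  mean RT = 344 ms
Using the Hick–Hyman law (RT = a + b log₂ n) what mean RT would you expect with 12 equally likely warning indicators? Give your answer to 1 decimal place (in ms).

387.3 ms

Fit slope and intercept:
  b = (344 − 317) / (log₂ 7 − log₂ 5) = 27 / (2.8074 − 2.3219) = 55.621 ms/bit
  a = 317 − 55.621 × 2.3219 = 187.852 ms
Then RT(12) = 187.852 + 55.621 × log₂ 12 = 187.852 + 55.621 × 3.5850 ≈ 387.251 ms.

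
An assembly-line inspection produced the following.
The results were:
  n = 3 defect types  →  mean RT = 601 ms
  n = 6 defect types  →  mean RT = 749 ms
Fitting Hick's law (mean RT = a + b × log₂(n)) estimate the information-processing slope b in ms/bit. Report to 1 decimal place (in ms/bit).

Slope: b = (749 − 601) / (log₂ 6 − log₂ 3) = 148/1.0000 = 148.000 ms/bit.

148.0 ms/bit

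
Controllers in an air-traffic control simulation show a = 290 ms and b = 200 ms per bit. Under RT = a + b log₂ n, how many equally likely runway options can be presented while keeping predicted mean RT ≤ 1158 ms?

20

200·log₂ n ≤ 1158 − 290 = 868, giving log₂ n ≤ 4.3400 and n ≤ 20.252. The largest whole number is 20.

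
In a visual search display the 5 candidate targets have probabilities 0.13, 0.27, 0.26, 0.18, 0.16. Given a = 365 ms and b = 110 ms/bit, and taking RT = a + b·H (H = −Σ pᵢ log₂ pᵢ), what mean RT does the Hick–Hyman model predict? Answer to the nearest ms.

H = 0.13·log₂(1/0.13) + 0.27·log₂(1/0.27) + 0.26·log₂(1/0.26) + 0.18·log₂(1/0.18) + 0.16·log₂(1/0.16) = 2.2663 bits.
RT = 365 + 110 × 2.2663 = 614.29 ms.

614 ms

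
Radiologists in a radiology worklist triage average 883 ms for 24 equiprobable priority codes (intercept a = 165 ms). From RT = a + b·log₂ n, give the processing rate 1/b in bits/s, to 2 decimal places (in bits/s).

Choice component = 883 − 165 = 718 ms over log₂(24) = 4.5850 bits.
b = 718 / 4.5850 = 156.599 ms/bit, so 1/b = 6.386 bits/s.

6.39 bits/s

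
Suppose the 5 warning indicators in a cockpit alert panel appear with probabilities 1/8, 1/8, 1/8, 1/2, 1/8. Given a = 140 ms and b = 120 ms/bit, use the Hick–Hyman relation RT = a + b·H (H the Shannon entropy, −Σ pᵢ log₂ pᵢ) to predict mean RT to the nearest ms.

380 ms

H = −Σ pᵢ log₂ pᵢ = 0.125·3 + 0.125·3 + 0.125·3 + 0.5·1 + 0.125·3 = 2.000 bits.
RT = 140 + 120 × 2.000 = 380.00 ms.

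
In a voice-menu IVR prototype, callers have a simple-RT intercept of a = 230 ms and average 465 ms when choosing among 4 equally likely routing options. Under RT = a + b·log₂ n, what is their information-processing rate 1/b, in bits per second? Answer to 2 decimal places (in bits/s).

Choice component = 465 − 230 = 235 ms over log₂(4) = 2 bits.
b = 235 / 2 = 117.500 ms/bit, so 1/b = 8.511 bits/s.

8.51 bits/s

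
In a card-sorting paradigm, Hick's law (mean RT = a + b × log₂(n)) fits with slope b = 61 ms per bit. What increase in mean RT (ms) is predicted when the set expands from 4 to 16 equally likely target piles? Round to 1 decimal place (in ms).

122.0 ms

ΔRT = (a + b log₂ n₂) − (a + b log₂ n₁) = b·(log₂ n₂ − log₂ n₁).
log₂(16) − log₂(4) = log₂(16/4) = log₂(4) = 2.
ΔRT = 61 × 2.0000 = 122.000 ms.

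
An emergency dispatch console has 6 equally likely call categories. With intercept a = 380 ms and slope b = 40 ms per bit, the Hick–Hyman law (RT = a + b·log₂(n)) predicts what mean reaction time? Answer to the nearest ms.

483 ms

log₂(6) = 2.5850 bits, so RT = 380 + 40 × 2.5850 ≈ 483.399 ms.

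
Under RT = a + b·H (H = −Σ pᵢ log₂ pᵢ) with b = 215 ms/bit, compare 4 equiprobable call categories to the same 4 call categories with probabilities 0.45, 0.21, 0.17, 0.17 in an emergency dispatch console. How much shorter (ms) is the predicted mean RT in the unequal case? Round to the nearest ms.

30 ms

The RT saving is b·ΔH. Equiprobable H₀ = log₂(4) = 2.0000 bits; with the given probabilities H = 1.8604 bits.
b·(H₀ − H) = 215 × (2.0000 − 1.8604) = 30.01 ms.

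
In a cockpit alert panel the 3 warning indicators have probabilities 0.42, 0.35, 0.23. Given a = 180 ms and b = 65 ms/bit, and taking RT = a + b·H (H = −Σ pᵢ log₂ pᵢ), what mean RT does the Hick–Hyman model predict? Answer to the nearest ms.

280 ms

H = 0.42·log₂(1/0.42) + 0.35·log₂(1/0.35) + 0.23·log₂(1/0.23) = 1.5434 bits.
RT = 180 + 65 × 1.5434 = 280.32 ms.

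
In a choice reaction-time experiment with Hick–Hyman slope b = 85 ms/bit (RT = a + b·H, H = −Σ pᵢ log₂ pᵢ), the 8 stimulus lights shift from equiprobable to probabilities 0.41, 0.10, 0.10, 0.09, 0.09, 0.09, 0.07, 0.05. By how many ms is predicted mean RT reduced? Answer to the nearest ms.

33 ms

Equiprobable entropy H₀ = log₂ 8 = 3.0000 bits.
Skewed entropy H = −Σ pᵢ log₂ pᵢ = 2.6144 bits.
ΔRT = b·(H₀ − H) = 85 × 0.3856 = 32.78 ms.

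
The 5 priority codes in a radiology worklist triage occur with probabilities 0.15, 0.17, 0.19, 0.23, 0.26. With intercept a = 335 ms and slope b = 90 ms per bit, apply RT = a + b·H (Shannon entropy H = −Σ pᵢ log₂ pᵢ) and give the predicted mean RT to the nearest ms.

Entropy contributions −pᵢ log₂ pᵢ: 0.4105, 0.4346, 0.4552, 0.4877, 0.5053; sum H = 2.2933 bits.
RT = a + bH = 335 + 90·2.2933 = 541.40 ms.

541 ms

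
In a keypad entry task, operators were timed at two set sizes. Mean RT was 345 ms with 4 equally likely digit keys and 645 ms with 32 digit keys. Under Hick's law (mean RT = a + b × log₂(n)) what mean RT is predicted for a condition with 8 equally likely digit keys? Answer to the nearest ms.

445 ms

With log₂ n on the abscissa the relation is linear; from the two conditions:
  b = (645 − 345) / (log₂ 32 − log₂ 4) = 300 / (5 − 2) = 100 ms/bit
  a = 345 − 100 × 2 = 145 ms
Then RT(8) = 145 + 100 × log₂ 8 = 145 + 100 × 3 ≈ 445.000 ms.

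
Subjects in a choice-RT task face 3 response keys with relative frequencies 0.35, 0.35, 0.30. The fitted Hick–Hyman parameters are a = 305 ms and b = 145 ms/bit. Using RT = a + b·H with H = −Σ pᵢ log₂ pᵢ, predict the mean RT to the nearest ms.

Entropy contributions −pᵢ log₂ pᵢ: 0.5301, 0.5301, 0.5211; sum H = 1.5813 bits.
RT = a + bH = 305 + 145·1.5813 = 534.29 ms.

534 ms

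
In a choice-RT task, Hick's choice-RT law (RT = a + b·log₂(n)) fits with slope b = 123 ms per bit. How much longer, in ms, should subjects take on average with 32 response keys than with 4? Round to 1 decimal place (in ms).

369.0 ms

The intercept a cancels: ΔRT = b·(log₂ n₂ − log₂ n₁) = b·log₂(n₂/n₁).
log₂(32) − log₂(4) = log₂(32/4) = log₂(8) = 3.
ΔRT = 123 × 3.0000 = 369.000 ms.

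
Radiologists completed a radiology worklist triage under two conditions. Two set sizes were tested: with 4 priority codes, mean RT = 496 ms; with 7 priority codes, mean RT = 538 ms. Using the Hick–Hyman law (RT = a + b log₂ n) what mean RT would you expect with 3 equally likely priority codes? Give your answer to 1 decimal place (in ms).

474.4 ms

RT is linear in log₂ n, so two points fix the line:
  b = (538 − 496) / (log₂ 7 − log₂ 4) = 42 / (2.8074 − 2) = 52.022 ms/bit
  a = 496 − 52.022 × 2 = 391.957 ms
Then RT(3) = 391.957 + 52.022 × log₂ 3 = 391.957 + 52.022 × 1.5850 ≈ 474.409 ms.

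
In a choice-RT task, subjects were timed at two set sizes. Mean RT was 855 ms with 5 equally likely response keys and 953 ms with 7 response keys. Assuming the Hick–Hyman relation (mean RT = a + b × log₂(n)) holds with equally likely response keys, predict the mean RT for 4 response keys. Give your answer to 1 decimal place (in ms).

Fit slope and intercept:
  b = (953 − 855) / (log₂ 7 − log₂ 5) = 98 / (2.8074 − 2.3219) = 201.884 ms/bit
  a = 855 − 201.884 × 2.3219 = 386.239 ms
Then RT(4) = 386.239 + 201.884 × log₂ 4 = 386.239 + 201.884 × 2 ≈ 790.008 ms.

790.0 ms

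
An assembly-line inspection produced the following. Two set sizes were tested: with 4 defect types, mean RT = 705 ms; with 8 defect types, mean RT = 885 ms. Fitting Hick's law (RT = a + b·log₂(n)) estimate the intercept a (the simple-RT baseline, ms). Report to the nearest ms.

The slope on a log₂ axis is (885 − 705) / (3 − 2) = 180 ms/bit.
a = RT₁ − b·log₂ n₁ = 705 − 180 × 2 = 345.000 ms.

345 ms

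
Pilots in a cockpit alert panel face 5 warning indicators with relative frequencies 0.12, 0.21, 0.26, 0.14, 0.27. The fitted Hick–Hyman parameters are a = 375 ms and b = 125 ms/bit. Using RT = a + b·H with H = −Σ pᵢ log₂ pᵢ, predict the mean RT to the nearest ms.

H = 0.12·log₂(1/0.12) + 0.21·log₂(1/0.21) + 0.26·log₂(1/0.26) + 0.14·log₂(1/0.14) + 0.27·log₂(1/0.27) = 2.2523 bits.
RT = 375 + 125 × 2.2523 = 656.54 ms.

657 ms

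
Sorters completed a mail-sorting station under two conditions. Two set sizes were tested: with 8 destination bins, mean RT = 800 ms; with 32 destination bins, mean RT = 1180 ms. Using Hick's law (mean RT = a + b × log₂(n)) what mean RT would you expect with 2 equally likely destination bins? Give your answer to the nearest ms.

420 ms

Fit slope and intercept:
  b = (1180 − 800) / (log₂ 32 − log₂ 8) = 380 / (5 − 3) = 190 ms/bit
  a = 800 − 190 × 3 = 230 ms
Then RT(2) = 230 + 190 × log₂ 2 = 230 + 190 × 1 ≈ 420.000 ms.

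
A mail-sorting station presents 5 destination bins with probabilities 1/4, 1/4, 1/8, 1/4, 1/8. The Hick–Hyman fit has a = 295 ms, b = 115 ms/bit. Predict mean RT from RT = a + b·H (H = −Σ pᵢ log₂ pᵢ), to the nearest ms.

H = −Σ pᵢ log₂ pᵢ = 0.25·2 + 0.25·2 + 0.125·3 + 0.25·2 + 0.125·3 = 2.250 bits.
RT = 295 + 115 × 2.250 = 553.75 ms.

554 ms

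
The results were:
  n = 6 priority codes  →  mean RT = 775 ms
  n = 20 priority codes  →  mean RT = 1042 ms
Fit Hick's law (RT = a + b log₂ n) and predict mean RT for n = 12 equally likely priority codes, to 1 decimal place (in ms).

928.7 ms

With log₂ n on the abscissa the relation is linear; from the two conditions:
  b = (1042 − 775) / (log₂ 20 − log₂ 6) = 267 / (4.3219 − 2.5850) = 153.716 ms/bit
  a = 775 − 153.716 × 2.5850 = 377.649 ms
Then RT(12) = 377.649 + 153.716 × log₂ 12 = 377.649 + 153.716 × 3.5850 ≈ 928.716 ms.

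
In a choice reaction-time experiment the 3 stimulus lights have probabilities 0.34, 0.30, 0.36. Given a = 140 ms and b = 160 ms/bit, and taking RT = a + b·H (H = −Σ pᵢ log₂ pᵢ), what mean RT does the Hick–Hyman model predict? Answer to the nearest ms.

393 ms

Entropy contributions −pᵢ log₂ pᵢ: 0.5292, 0.5211, 0.5306; sum H = 1.5809 bits.
RT = a + bH = 140 + 160·1.5809 = 392.94 ms.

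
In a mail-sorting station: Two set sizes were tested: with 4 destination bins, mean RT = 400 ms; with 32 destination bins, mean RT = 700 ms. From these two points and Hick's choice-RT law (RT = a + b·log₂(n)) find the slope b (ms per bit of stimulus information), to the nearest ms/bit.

100 ms/bit

b = (RT₂ − RT₁)/(log₂ n₂ − log₂ n₁) = (700 − 400)/(5 − 2) = 100 ms/bit.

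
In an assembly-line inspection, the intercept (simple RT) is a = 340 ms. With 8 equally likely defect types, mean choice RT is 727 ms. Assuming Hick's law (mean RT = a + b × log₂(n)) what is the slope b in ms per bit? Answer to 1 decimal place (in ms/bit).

129.0 ms/bit

8 alternatives carry log₂ 8 = 3 bits; the choice cost is 727 − 340 = 387 ms, so b = 387/3 = 129.000 ms/bit.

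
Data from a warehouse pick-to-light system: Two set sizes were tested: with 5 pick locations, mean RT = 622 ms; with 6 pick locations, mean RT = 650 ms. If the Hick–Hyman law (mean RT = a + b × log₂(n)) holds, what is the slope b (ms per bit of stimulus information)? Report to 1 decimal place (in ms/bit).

Slope: b = (650 − 622) / (log₂ 6 − log₂ 5) = 28/0.2630 = 106.450 ms/bit.

106.4 ms/bit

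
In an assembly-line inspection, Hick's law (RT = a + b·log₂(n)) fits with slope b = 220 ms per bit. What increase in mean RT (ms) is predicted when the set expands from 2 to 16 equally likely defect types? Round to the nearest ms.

Only the slope matters, since a is common to both: ΔRT = b·log₂(n₂/n₁).
log₂(16) − log₂(2) = log₂(16/2) = log₂(8) = 3.
ΔRT = 220 × 3.0000 = 660.000 ms.

660 ms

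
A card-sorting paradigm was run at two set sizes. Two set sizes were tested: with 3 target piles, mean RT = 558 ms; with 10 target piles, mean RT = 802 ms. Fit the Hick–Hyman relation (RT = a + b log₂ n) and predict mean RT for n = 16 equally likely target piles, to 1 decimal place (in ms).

897.3 ms

Solve the two-equation system in a and b:
  b = (802 − 558) / (log₂ 10 − log₂ 3) = 244 / (3.3219 − 1.5850) = 140.475 ms/bit
  a = 558 − 140.475 × 1.5850 = 335.353 ms
Then RT(16) = 335.353 + 140.475 × log₂ 16 = 335.353 + 140.475 × 4 ≈ 897.252 ms.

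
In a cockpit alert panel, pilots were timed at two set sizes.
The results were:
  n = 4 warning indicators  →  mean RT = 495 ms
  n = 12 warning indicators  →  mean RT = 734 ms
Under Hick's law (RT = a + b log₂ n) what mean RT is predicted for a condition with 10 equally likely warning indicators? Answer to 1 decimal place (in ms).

694.3 ms

Fit slope and intercept:
  b = (734 − 495) / (log₂ 12 − log₂ 4) = 239 / (3.5850 − 2) = 150.792 ms/bit
  a = 495 − 150.792 × 2 = 193.416 ms
Then RT(10) = 193.416 + 150.792 × log₂ 10 = 193.416 + 150.792 × 3.3219 ≈ 694.336 ms.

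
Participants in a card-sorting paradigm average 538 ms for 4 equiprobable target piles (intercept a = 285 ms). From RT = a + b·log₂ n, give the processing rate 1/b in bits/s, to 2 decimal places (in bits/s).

b = (538 − 285)/log₂ 4 = 253/2 = 126.500 ms per bit = 0.12650 s/bit; the reciprocal is 7.905 bits/s.

7.91 bits/s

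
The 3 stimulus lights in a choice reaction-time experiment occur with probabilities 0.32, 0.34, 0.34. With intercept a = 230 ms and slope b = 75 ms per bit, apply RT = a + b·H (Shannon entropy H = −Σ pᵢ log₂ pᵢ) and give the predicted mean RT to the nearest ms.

349 ms

H = 0.32·log₂(1/0.32) + 0.34·log₂(1/0.34) + 0.34·log₂(1/0.34) = 1.5844 bits.
RT = 230 + 75 × 1.5844 = 348.83 ms.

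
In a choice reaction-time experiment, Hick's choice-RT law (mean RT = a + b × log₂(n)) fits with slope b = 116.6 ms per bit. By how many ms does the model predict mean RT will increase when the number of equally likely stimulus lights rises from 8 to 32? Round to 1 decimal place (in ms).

ΔRT = (a + b log₂ n₂) − (a + b log₂ n₁) = b·(log₂ n₂ − log₂ n₁).
log₂(32) − log₂(8) = log₂(32/8) = log₂(4) = 2.
ΔRT = 116.6 × 2.0000 = 233.200 ms.

233.2 ms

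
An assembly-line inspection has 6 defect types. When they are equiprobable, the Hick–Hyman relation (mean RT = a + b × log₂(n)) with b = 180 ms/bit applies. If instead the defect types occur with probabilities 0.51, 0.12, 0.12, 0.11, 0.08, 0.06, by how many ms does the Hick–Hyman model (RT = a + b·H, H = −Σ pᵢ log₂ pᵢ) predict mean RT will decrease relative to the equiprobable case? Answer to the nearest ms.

85 ms

The RT saving is b·ΔH. Equiprobable H₀ = log₂(6) = 2.5850 bits; with the given probabilities H = 2.1149 bits.
b·(H₀ − H) = 180 × (2.5850 − 2.1149) = 84.61 ms.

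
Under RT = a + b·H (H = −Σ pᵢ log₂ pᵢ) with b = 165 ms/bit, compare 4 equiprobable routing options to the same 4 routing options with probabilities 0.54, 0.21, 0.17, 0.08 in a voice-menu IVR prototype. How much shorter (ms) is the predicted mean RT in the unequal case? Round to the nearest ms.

The RT saving is b·ΔH. Equiprobable H₀ = log₂(4) = 2.0000 bits; with the given probabilities H = 1.6790 bits.
b·(H₀ − H) = 165 × (2.0000 − 1.6790) = 52.97 ms.

53 ms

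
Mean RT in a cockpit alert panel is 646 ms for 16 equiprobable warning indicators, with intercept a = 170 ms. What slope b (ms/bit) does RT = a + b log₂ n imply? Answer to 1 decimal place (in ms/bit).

16 alternatives carry log₂ 16 = 4 bits; the choice cost is 646 − 170 = 476 ms, so b = 476/4 = 119.000 ms/bit.

119.0 ms/bit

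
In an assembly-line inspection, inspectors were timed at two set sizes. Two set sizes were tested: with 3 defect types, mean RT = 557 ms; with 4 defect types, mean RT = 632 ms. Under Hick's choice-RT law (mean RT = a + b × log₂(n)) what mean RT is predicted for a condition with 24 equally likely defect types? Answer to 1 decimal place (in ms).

1099.1 ms

Solve the two-equation system in a and b:
  b = (632 − 557) / (log₂ 4 − log₂ 3) = 75 / (2 − 1.5850) = 180.707 ms/bit
  a = 557 − 180.707 × 1.5850 = 270.587 ms
Then RT(24) = 270.587 + 180.707 × log₂ 24 = 270.587 + 180.707 × 4.5850 ≈ 1099.120 ms.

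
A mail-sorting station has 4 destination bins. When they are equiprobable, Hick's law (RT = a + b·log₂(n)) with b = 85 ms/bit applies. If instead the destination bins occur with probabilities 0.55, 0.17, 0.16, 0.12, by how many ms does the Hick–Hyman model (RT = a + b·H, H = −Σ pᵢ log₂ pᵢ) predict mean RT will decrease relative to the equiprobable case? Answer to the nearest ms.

26 ms

Equiprobable entropy H₀ = log₂ 4 = 2.0000 bits.
Skewed entropy H = −Σ pᵢ log₂ pᵢ = 1.6990 bits.
ΔRT = b·(H₀ − H) = 85 × 0.3010 = 25.58 ms.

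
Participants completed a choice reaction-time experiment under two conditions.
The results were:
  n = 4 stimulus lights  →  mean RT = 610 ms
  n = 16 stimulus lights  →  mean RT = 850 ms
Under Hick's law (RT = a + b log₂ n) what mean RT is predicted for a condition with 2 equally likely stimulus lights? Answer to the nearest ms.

Fit slope and intercept:
  b = (850 − 610) / (log₂ 16 − log₂ 4) = 240 / (4 − 2) = 120 ms/bit
  a = 610 − 120 × 2 = 370 ms
Then RT(2) = 370 + 120 × log₂ 2 = 370 + 120 × 1 ≈ 490.000 ms.

490 ms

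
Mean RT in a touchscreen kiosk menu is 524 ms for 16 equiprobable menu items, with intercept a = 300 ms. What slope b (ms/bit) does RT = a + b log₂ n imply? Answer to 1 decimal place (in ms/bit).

16 alternatives carry log₂ 16 = 4 bits; the choice cost is 524 − 300 = 224 ms, so b = 224/4 = 56.000 ms/bit.

56.0 ms/bit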